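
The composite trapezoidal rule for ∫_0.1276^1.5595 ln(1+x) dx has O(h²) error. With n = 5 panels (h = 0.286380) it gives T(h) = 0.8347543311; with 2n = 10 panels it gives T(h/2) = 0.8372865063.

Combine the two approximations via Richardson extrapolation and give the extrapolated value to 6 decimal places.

0.838131

r = 2: numerator weight 4, denominator 3.
4*0.8372865063 = 3.3491460252; subtract 0.8347543311 → 2.5143916941
(4*0.8372865063 − 0.8347543311)/(4 − 1) = 0.8381305647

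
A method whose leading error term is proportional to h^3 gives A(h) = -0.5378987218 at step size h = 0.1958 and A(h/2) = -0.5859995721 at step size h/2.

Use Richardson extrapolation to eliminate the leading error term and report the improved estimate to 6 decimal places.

Order 3 gives 2^r = 8 and 2^r − 1 = 7.
A(h/2) − A(h) = -0.5859995721 − (-0.5378987218) = -0.0481008503
Divide by 2^3 − 1 = 7: (-0.0481008503)/7 = -0.0068715500
R = -0.5859995721 − 0.0068715500 = -0.5928711221

-0.592871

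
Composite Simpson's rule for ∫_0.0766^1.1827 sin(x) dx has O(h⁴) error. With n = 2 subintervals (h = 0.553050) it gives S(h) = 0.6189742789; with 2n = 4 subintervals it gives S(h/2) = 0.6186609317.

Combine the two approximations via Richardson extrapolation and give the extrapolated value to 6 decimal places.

With r = 4 the leading error scales as h^4, so the weight is 2^4 = 16.
16×0.6186609317 − 0.6189742789 = 9.2796006283
Extrapolated: 9.2796006283 / 15 = 0.6186400419
Correction |R − A(h/2)| = 2.089e-05; gap |A(h/2) − A(h)| = 3.133e-04.

0.618640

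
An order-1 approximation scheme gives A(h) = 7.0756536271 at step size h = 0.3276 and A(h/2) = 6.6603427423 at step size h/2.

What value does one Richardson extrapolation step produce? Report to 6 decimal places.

Error is O(h^1); halving h shrinks it by 2^1 = 2.
Numerator 2*A(h/2) − A(h) = 2*6.6603427423 − 7.0756536271 = 6.2450318575
Denominator 2 − 1 = 1.
(2*6.6603427423 − 7.0756536271)/(2 − 1) = 6.2450318575
Gap between inputs: 4.153e-01; correction applied: −0.4153108848.

6.245032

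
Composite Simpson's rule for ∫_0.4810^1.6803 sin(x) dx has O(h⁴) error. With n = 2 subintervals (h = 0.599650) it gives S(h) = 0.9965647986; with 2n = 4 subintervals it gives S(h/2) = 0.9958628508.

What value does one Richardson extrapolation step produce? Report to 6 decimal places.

Method order is 4; weight 2^4 = 16.
Weighted: 15.9338056128 − 0.9965647986 = 14.9372408142
R = 14.9372408142/15 = 0.9958160543
Correction |R − A(h/2)| = 4.680e-05; gap |A(h/2) − A(h)| = 7.019e-04.

0.995816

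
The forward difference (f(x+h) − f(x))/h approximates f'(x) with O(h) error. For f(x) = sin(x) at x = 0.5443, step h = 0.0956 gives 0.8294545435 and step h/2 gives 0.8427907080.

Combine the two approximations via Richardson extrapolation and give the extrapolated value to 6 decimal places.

Order 1 gives 2^r = 2 and 2^r − 1 = 1.
2×0.8427907080 = 1.6855814160; subtract 0.8294545435 → 0.8561268725
Extrapolated: 0.8561268725 / 1 = 0.8561268725

0.856127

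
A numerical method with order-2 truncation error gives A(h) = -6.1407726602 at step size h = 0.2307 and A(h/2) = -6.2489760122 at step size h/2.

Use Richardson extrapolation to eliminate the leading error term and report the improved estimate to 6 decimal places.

-6.285044

Method order is 2; weight 2^2 = 4.
Difference of the inputs: -6.2489760122 − (-6.1407726602) = -0.1082033520
Correction (A(h/2) − A(h))/(4 − 1) = (-0.1082033520)/3 = -0.0360677840
R = A(h/2) + (A(h/2) − A(h))/3 = -6.2489760122 − 0.0360677840 = -6.2850437962
Gap between inputs: 1.082e-01; correction applied: −0.0360677840.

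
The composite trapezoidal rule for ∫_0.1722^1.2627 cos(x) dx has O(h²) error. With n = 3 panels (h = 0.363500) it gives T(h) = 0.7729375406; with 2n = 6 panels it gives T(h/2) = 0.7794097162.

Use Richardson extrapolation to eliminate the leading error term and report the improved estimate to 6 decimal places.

0.781567

Order 2 gives 2^r = 4 and 2^r − 1 = 3.
Top: 4(0.7794097162) − (0.7729375406) = 2.3447013242
Denominator 4 − 1 = 3.
(4*0.7794097162 − 0.7729375406)/(4 − 1) = 0.7815671081
Shift from A(h/2): +0.0021573919.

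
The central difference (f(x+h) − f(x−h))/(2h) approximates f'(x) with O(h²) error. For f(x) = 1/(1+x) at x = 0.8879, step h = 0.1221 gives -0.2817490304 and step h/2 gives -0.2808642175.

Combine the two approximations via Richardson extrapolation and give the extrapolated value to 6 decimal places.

-0.280569

With r = 2 the leading error scales as h^2, so the weight is 2^2 = 4.
Numerator 4×A(h/2) − A(h) = 4×(-0.2808642175) − (-0.2817490304) = -0.8417078396
Divide by 2^2 − 1 = 3.
R = (-0.8417078396)/3 = -0.2805692799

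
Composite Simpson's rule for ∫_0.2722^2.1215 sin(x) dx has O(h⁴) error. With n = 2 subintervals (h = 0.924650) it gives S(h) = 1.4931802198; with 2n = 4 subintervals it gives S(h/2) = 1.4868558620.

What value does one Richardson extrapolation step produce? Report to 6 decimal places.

1.486434

r = 4: numerator weight 16, denominator 15.
16×1.4868558620 = 23.7896937920; 23.7896937920 − 1.4931802198 = 22.2965135722
(16×1.4868558620 − 1.4931802198)/(16 − 1) = 1.4864342381
Gap between inputs: 6.324e-03; correction applied: −0.0004216239.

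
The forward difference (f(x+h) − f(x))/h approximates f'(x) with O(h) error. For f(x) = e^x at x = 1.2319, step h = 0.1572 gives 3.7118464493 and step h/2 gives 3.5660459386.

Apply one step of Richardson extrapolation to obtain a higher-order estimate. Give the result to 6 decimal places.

The method has order 1: 2^1 = 2.
2^1·A(h/2) = 7.1320918772; minus A(h) gives 3.4202454279.
Denominator 2 − 1 = 1.
Result: 3.4202454279
Gap between inputs: 1.458e-01; correction applied: −0.1458005107.

3.420245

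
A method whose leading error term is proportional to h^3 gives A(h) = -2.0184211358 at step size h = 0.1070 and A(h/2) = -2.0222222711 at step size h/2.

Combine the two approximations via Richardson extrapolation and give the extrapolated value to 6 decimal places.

-2.022765

Leading term ∝ h^3; use weight 8 = 2^3.
2^3 × A(h/2) = -16.1777781688; minus A(h) gives -14.1593570330.
(-14.1593570330) ÷ 7 = -2.0227652904
Shift from A(h/2): −0.0005430193.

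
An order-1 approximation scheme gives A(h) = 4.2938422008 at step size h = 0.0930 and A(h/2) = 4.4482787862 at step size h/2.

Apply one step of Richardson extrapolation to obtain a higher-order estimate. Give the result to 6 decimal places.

4.602715

Leading term ∝ h^1; use weight 2 = 2^1.
2 × 4.4482787862 − 4.2938422008 = 4.6027153716
Denominator 2 − 1 = 1.
Result: 4.6027153716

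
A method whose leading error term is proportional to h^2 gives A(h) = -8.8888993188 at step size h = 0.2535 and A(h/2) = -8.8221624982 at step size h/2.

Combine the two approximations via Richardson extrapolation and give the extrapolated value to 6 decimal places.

-8.799917

r = 2, so 2^r = 4.
Numerator 4*A(h/2) − A(h) = 4*(-8.8221624982) − (-8.8888993188) = -26.3997506740
Divide by 2^2 − 1 = 3.
So the Richardson estimate is -8.7999168913.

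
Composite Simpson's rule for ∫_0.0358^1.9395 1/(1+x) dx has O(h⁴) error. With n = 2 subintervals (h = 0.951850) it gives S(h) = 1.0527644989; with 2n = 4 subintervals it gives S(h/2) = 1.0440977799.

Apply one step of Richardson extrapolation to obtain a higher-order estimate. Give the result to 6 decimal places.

1.043520

Leading term ∝ h^4; use weight 16 = 2^4.
A(h/2) − A(h) = 1.0440977799 − 1.0527644989 = -0.0086667190
Correction (A(h/2) − A(h))/(16 − 1) = (-0.0086667190)/15 = -0.0005777813
R = 1.0440977799 − 0.0005777813 = 1.0435199986
Shift from A(h/2): −0.0005777813.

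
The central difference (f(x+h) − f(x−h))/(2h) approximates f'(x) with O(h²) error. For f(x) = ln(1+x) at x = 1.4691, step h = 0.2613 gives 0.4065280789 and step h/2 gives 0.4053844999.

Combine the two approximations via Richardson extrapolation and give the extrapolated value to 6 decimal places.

0.405003

Leading term ∝ h^2; use weight 4 = 2^2.
A(h/2) − A(h) = 0.4053844999 − 0.4065280789 = -0.0011435790
Divide by 2^2 − 1 = 3: (-0.0011435790)/3 = -0.0003811930
R = 0.4053844999 − 0.0003811930 = 0.4050033069
Gap between inputs: 1.144e-03; correction applied: −0.0003811930.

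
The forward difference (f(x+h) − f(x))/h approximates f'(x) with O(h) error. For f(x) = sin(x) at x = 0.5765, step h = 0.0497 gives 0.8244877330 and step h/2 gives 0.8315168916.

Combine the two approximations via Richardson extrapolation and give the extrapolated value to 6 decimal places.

0.838546

Error is O(h^1); halving h shrinks it by 2^1 = 2.
Difference of the inputs: 0.8315168916 − 0.8244877330 = 0.0070291586
Divide by 2^1 − 1 = 1: 0.0070291586/1 = 0.0070291586
R = A(h/2) + (A(h/2) − A(h))/1 = 0.8315168916 + 0.0070291586 = 0.8385460502
Shift from A(h/2): +0.0070291586.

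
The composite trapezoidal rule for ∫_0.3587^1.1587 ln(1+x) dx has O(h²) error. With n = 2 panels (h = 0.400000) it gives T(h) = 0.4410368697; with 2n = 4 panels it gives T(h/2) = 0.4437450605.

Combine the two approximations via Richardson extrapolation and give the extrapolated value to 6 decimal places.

0.444648

Order 2 gives 2^r = 4 and 2^r − 1 = 3.
4*0.4437450605 = 1.7749802420; subtract 0.4410368697 → 1.3339433723
1.3339433723 ÷ 3 = 0.4446477908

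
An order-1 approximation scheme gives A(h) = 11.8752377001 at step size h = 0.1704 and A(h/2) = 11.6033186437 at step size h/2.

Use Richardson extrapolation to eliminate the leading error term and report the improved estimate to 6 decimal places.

With r = 1 the leading error scales as h^1, so the weight is 2^1 = 2.
2*11.6033186437 = 23.2066372874; subtract 11.8752377001 → 11.3313995873
Divide by 2^1 − 1 = 1.
11.3313995873 ÷ 1 = 11.3313995873

11.331400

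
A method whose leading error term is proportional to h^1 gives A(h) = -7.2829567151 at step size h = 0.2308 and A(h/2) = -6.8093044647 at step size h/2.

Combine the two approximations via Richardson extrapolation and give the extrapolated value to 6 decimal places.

Order 1 gives 2^r = 2 and 2^r − 1 = 1.
Top: 2(-6.8093044647) − (-7.2829567151) = -6.3356522143
Extrapolated: (-6.3356522143) / 1 = -6.3356522143

-6.335652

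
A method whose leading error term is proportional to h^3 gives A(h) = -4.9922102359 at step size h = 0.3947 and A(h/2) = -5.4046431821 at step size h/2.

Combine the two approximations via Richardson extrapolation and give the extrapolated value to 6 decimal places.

Error is O(h^3); halving h shrinks it by 2^3 = 8.
A(h/2) − A(h) = -5.4046431821 − (-4.9922102359) = -0.4124329462
Divide by 2^3 − 1 = 7: (-0.4124329462)/7 = -0.0589189923
R = -5.4046431821 − 0.0589189923 = -5.4635621744
Shift from A(h/2): −0.0589189923.

-5.463562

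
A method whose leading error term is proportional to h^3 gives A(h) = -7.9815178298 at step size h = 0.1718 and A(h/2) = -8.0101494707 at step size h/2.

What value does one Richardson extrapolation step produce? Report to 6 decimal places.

r = 3, so 2^r = 8.
8*(-8.0101494707) = -64.0811957656; subtract (-7.9815178298) → -56.0996779358
Denominator 8 − 1 = 7.
R = (-56.0996779358)/7 = -8.0142397051
Gap between inputs: 2.863e-02; correction applied: −0.0040902344.

-8.014240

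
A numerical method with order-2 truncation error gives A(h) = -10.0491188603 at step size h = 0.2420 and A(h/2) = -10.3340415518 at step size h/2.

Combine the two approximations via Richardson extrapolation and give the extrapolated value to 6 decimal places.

-10.429016

The method has order 2: 2^2 = 4.
4·(-10.3340415518) − (-10.0491188603) = -31.2870473469
(4·(-10.3340415518) − (-10.0491188603))/(4 − 1) = -10.4290157823
Gap between inputs: 2.849e-01; correction applied: −0.0949742305.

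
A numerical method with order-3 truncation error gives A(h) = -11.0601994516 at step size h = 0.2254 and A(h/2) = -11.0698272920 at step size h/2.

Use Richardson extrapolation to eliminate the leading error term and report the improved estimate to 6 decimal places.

-11.071203

Leading term ∝ h^3; use weight 8 = 2^3.
Difference of the inputs: -11.0698272920 − (-11.0601994516) = -0.0096278404
Correction (A(h/2) − A(h))/(8 − 1) = (-0.0096278404)/7 = -0.0013754058
R = -11.0698272920 − 0.0013754058 = -11.0712026978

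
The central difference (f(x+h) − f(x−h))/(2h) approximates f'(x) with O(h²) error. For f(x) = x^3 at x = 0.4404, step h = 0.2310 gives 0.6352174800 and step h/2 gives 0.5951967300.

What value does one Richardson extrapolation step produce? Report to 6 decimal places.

0.581856

Method order is 2; weight 2^2 = 4.
4*0.5951967300 = 2.3807869200; 2.3807869200 − 0.6352174800 = 1.7455694400
Denominator 4 − 1 = 3.
So the Richardson estimate is 0.5818564800.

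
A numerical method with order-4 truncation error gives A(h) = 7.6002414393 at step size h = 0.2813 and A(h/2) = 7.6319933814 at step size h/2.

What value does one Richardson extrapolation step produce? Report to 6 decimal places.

7.634110

Order 4 gives 2^r = 16 and 2^r − 1 = 15.
Difference of the inputs: 7.6319933814 − 7.6002414393 = 0.0317519421
Divide by 2^4 − 1 = 15: 0.0317519421/15 = 0.0021167961
R = A(h/2) + (A(h/2) − A(h))/15 = 7.6319933814 + 0.0021167961 = 7.6341101775
Correction |R − A(h/2)| = 2.117e-03; gap |A(h/2) − A(h)| = 3.175e-02.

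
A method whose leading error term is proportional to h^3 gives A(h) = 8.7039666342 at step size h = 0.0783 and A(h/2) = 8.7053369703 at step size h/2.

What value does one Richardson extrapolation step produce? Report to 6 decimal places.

With r = 3 the leading error scales as h^3, so the weight is 2^3 = 8.
Weighted: 69.6426957624 − 8.7039666342 = 60.9387291282
Divide by 2^3 − 1 = 7.
60.9387291282 ÷ 7 = 8.7055327326

8.705533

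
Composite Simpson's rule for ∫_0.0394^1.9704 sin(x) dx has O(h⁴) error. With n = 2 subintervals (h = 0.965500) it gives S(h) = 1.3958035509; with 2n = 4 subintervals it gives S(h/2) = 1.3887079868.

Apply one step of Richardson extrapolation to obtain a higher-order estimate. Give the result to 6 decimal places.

1.388235

Leading term ∝ h^4; use weight 16 = 2^4.
Top: 16(1.3887079868) − (1.3958035509) = 20.8235242379
Divide by 2^4 − 1 = 15.
Result: 1.3882349492
Correction |R − A(h/2)| = 4.730e-04; gap |A(h/2) − A(h)| = 7.096e-03.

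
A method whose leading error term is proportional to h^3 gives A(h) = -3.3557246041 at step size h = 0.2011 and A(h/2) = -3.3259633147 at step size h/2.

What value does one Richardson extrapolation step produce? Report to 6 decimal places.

-3.321712

Method order is 3; weight 2^3 = 8.
8*(-3.3259633147) − (-3.3557246041) = -23.2519819135
Extrapolated: (-23.2519819135) / 7 = -3.3217117019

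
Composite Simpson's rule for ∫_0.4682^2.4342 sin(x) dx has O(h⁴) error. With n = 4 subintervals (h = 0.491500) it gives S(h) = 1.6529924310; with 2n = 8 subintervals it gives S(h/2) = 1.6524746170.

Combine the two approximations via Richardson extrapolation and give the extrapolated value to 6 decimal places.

1.652440

r = 4: numerator weight 16, denominator 15.
Difference of the inputs: 1.6524746170 − 1.6529924310 = -0.0005178140
Correction (A(h/2) − A(h))/(16 − 1) = (-0.0005178140)/15 = -0.0000345209
R = A(h/2) + (A(h/2) − A(h))/15 = 1.6524746170 − 0.0000345209 = 1.6524400961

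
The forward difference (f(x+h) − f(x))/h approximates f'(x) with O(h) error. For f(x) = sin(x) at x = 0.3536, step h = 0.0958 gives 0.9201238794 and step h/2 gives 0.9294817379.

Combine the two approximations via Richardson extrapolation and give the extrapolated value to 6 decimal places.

0.938840

With r = 1 the leading error scales as h^1, so the weight is 2^1 = 2.
2×0.9294817379 − 0.9201238794 = 0.9388395964
Divide by 2^1 − 1 = 1.
So the Richardson estimate is 0.9388395964.
Shift from A(h/2): +0.0093578585.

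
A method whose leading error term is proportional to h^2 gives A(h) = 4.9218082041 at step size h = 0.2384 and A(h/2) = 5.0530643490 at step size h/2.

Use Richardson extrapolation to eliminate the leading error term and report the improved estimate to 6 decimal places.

5.096816

Order 2 gives 2^r = 4 and 2^r − 1 = 3.
Weighted: 20.2122573960 − 4.9218082041 = 15.2904491919
Denominator 4 − 1 = 3.
(4·5.0530643490 − 4.9218082041)/(4 − 1) = 5.0968163973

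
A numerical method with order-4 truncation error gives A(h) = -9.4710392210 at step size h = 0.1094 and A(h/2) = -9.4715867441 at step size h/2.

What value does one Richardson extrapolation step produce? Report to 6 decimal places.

-9.471623

r = 4: numerator weight 16, denominator 15.
Numerator 16·A(h/2) − A(h) = 16·(-9.4715867441) − (-9.4710392210) = -142.0743486846
Denominator 16 − 1 = 15.
Result: -9.4716232456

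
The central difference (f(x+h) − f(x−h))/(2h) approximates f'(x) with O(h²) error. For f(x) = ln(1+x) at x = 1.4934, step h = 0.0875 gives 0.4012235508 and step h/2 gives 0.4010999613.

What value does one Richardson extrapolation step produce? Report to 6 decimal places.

0.401059

Error is O(h^2); halving h shrinks it by 2^2 = 4.
A(h/2) − A(h) = 0.4010999613 − 0.4012235508 = -0.0001235895
Correction (A(h/2) − A(h))/(4 − 1) = (-0.0001235895)/3 = -0.0000411965
R = A(h/2) + (A(h/2) − A(h))/3 = 0.4010999613 − 0.0000411965 = 0.4010587648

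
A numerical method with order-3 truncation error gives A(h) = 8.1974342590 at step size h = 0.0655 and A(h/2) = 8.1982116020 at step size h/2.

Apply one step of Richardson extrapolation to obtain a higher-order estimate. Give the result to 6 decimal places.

8.198323

Order 3 gives 2^r = 8 and 2^r − 1 = 7.
A(h/2) − A(h) = 8.1982116020 − 8.1974342590 = 0.0007773430
Divide by 2^3 − 1 = 7: 0.0007773430/7 = 0.0001110490
R = A(h/2) + (A(h/2) − A(h))/7 = 8.1982116020 + 0.0001110490 = 8.1983226510
Shift from A(h/2): +0.0001110490.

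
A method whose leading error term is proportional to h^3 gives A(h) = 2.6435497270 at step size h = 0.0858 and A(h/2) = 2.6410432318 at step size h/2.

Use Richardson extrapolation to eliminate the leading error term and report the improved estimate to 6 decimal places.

2.640685

Error is O(h^3); halving h shrinks it by 2^3 = 8.
8 × 2.6410432318 = 21.1283458544; 21.1283458544 − 2.6435497270 = 18.4847961274
Denominator 8 − 1 = 7.
Result: 2.6406851611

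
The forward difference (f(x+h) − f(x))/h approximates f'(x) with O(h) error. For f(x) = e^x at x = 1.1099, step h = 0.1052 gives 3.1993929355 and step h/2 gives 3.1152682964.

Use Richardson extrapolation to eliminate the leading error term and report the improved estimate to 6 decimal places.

Method order is 1; weight 2^1 = 2.
Numerator 2*A(h/2) − A(h) = 2*3.1152682964 − 3.1993929355 = 3.0311436573
Divide by 2^1 − 1 = 1.
3.0311436573 ÷ 1 = 3.0311436573
Gap between inputs: 8.412e-02; correction applied: −0.0841246391.

3.031144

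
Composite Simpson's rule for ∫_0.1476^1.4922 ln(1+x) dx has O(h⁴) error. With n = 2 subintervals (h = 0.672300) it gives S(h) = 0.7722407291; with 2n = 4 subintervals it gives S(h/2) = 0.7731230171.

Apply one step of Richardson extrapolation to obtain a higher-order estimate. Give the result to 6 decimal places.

0.773182

The method has order 4: 2^4 = 16.
16×0.7731230171 = 12.3699682736; 12.3699682736 − 0.7722407291 = 11.5977275445
R = 11.5977275445/15 = 0.7731818363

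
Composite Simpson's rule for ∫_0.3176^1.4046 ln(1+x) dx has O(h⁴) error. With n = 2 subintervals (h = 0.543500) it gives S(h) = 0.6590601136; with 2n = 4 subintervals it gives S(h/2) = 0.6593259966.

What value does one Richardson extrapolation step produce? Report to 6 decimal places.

Method order is 4; weight 2^4 = 16.
Difference of the inputs: 0.6593259966 − 0.6590601136 = 0.0002658830
Correction (A(h/2) − A(h))/(16 − 1) = 0.0002658830/15 = 0.0000177255
R = 0.6593259966 + 0.0000177255 = 0.6593437221
Correction |R − A(h/2)| = 1.773e-05; gap |A(h/2) − A(h)| = 2.659e-04.

0.659344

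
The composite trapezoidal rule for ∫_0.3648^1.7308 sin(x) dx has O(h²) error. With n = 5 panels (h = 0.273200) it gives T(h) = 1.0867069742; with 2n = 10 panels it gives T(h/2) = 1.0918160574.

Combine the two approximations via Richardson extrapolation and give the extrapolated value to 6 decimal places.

1.093519

With r = 2 the leading error scales as h^2, so the weight is 2^2 = 4.
A(h/2) − A(h) = 1.0918160574 − 1.0867069742 = 0.0051090832
Correction (A(h/2) − A(h))/(4 − 1) = 0.0051090832/3 = 0.0017030277
R = A(h/2) + (A(h/2) − A(h))/3 = 1.0918160574 + 0.0017030277 = 1.0935190851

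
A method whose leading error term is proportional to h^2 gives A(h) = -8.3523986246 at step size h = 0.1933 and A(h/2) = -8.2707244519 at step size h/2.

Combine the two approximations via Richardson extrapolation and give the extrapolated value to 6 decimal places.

-8.243500

Error is O(h^2); halving h shrinks it by 2^2 = 4.
Numerator 4×A(h/2) − A(h) = 4×(-8.2707244519) − (-8.3523986246) = -24.7304991830
(4×(-8.2707244519) − (-8.3523986246))/(4 − 1) = -8.2434997277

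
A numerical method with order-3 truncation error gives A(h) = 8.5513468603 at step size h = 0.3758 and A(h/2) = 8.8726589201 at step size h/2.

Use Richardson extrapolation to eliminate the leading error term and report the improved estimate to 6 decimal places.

Error is O(h^3); halving h shrinks it by 2^3 = 8.
Weighted: 70.9812713608 − 8.5513468603 = 62.4299245005
Denominator 8 − 1 = 7.
So the Richardson estimate is 8.9185606429.

8.918561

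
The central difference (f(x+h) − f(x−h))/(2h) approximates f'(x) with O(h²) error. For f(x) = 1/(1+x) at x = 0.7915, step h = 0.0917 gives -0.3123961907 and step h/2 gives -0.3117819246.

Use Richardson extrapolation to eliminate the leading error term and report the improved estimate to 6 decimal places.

-0.311577

Error is O(h^2); halving h shrinks it by 2^2 = 4.
4*(-0.3117819246) = -1.2471276984; (-1.2471276984) − (-0.3123961907) = -0.9347315077
Denominator 4 − 1 = 3.
Extrapolated: (-0.9347315077) / 3 = -0.3115771692
Correction |R − A(h/2)| = 2.048e-04; gap |A(h/2) − A(h)| = 6.143e-04.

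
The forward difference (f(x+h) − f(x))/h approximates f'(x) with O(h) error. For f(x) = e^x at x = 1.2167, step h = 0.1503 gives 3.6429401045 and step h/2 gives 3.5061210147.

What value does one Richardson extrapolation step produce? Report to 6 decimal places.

r = 1, so 2^r = 2.
2^1 × A(h/2) = 7.0122420294; minus A(h) gives 3.3693019249.
Denominator 2 − 1 = 1.
R = 3.3693019249/1 = 3.3693019249

3.369302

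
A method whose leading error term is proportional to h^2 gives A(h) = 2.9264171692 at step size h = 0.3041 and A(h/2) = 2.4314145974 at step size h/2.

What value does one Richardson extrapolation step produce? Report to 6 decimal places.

Method order is 2; weight 2^2 = 4.
Top: 4(2.4314145974) − (2.9264171692) = 6.7992412204
6.7992412204 ÷ 3 = 2.2664137401

2.266414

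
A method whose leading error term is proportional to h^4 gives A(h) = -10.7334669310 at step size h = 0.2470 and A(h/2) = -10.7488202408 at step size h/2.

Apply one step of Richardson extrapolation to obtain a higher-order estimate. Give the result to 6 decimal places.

Leading term ∝ h^4; use weight 16 = 2^4.
2^4 × A(h/2) = -171.9811238528; minus A(h) gives -161.2476569218.
Denominator 16 − 1 = 15.
So the Richardson estimate is -10.7498437948.
Shift from A(h/2): −0.0010235540.

-10.749844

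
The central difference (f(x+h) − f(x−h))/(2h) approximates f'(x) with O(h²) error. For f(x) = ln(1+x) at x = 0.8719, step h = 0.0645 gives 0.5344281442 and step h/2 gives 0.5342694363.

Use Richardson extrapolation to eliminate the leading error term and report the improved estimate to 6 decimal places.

0.534217

r = 2: numerator weight 4, denominator 3.
4×0.5342694363 − 0.5344281442 = 1.6026496010
Divide by 2^2 − 1 = 3.
So the Richardson estimate is 0.5342165337.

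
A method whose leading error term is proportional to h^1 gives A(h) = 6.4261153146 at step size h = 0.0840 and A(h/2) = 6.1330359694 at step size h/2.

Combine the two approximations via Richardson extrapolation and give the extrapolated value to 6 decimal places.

Error is O(h^1); halving h shrinks it by 2^1 = 2.
Difference of the inputs: 6.1330359694 − 6.4261153146 = -0.2930793452
Divide by 2^1 − 1 = 1: (-0.2930793452)/1 = -0.2930793452
R = 6.1330359694 − 0.2930793452 = 5.8399566242
Correction |R − A(h/2)| = 2.931e-01; gap |A(h/2) − A(h)| = 2.931e-01.

5.839957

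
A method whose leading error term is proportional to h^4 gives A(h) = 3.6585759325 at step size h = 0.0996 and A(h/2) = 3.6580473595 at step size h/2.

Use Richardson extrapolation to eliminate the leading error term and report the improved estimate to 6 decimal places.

3.658012

Leading term ∝ h^4; use weight 16 = 2^4.
16*3.6580473595 − 3.6585759325 = 54.8701818195
Extrapolated: 54.8701818195 / 15 = 3.6580121213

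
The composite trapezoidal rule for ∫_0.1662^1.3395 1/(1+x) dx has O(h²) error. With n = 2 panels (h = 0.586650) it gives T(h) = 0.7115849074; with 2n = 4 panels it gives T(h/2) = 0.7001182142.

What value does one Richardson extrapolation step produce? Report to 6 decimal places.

0.696296

The method has order 2: 2^2 = 4.
Top: 4(0.7001182142) − (0.7115849074) = 2.0888879494
Denominator 4 − 1 = 3.
Extrapolated: 2.0888879494 / 3 = 0.6962959831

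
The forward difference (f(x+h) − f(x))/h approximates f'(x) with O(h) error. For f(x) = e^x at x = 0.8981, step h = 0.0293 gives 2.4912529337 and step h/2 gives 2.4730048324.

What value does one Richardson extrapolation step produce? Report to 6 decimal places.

2.454757

r = 1: numerator weight 2, denominator 1.
2^1×A(h/2) = 4.9460096648; minus A(h) gives 2.4547567311.
Denominator 2 − 1 = 1.
Extrapolated: 2.4547567311 / 1 = 2.4547567311
Correction |R − A(h/2)| = 1.825e-02; gap |A(h/2) − A(h)| = 1.825e-02.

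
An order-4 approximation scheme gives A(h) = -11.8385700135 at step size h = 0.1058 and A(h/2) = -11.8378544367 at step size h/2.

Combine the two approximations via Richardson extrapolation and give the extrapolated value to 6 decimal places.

r = 4: numerator weight 16, denominator 15.
16×(-11.8378544367) − (-11.8385700135) = -177.5671009737
Extrapolated: (-177.5671009737) / 15 = -11.8378067316
Gap between inputs: 7.156e-04; correction applied: +0.0000477051.

-11.837807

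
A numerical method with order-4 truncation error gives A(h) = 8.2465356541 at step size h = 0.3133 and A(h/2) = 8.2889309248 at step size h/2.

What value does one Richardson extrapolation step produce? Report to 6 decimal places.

8.291757

Order 4 gives 2^r = 16 and 2^r − 1 = 15.
Difference of the inputs: 8.2889309248 − 8.2465356541 = 0.0423952707
Correction (A(h/2) − A(h))/(16 − 1) = 0.0423952707/15 = 0.0028263514
R = 8.2889309248 + 0.0028263514 = 8.2917572762
Shift from A(h/2): +0.0028263514.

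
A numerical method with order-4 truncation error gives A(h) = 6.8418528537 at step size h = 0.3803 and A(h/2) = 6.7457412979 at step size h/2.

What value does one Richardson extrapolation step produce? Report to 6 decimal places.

6.739334

Error is O(h^4); halving h shrinks it by 2^4 = 16.
Difference of the inputs: 6.7457412979 − 6.8418528537 = -0.0961115558
Correction (A(h/2) − A(h))/(16 − 1) = (-0.0961115558)/15 = -0.0064074371
R = A(h/2) + (A(h/2) − A(h))/15 = 6.7457412979 − 0.0064074371 = 6.7393338608
Gap between inputs: 9.611e-02; correction applied: −0.0064074371.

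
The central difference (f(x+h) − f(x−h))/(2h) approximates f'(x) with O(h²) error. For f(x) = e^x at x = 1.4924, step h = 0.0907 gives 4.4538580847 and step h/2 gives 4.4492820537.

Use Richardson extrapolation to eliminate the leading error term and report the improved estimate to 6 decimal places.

4.447757

r = 2: numerator weight 4, denominator 3.
Weighted: 17.7971282148 − 4.4538580847 = 13.3432701301
R = 13.3432701301/3 = 4.4477567100
Gap between inputs: 4.576e-03; correction applied: −0.0015253437.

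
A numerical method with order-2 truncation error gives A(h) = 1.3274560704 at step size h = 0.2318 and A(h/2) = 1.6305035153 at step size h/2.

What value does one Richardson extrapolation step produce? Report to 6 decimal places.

1.731519

r = 2: numerator weight 4, denominator 3.
Top: 4(1.6305035153) − (1.3274560704) = 5.1945579908
Denominator 4 − 1 = 3.
(4×1.6305035153 − 1.3274560704)/(4 − 1) = 1.7315193303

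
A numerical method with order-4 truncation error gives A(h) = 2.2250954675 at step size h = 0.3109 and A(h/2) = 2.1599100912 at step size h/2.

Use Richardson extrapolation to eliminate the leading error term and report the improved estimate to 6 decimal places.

2.155564

Method order is 4; weight 2^4 = 16.
Numerator 16·A(h/2) − A(h) = 16·2.1599100912 − 2.2250954675 = 32.3334659917
Divide by 2^4 − 1 = 15.
(16·2.1599100912 − 2.2250954675)/(16 − 1) = 2.1555643994
Shift from A(h/2): −0.0043456918.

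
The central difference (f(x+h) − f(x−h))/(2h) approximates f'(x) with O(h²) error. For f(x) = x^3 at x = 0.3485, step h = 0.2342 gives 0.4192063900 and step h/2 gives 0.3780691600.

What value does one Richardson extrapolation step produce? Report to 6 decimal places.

0.364357

Leading term ∝ h^2; use weight 4 = 2^2.
Weighted: 1.5122766400 − 0.4192063900 = 1.0930702500
1.0930702500 ÷ 3 = 0.3643567500
Gap between inputs: 4.114e-02; correction applied: −0.0137124100.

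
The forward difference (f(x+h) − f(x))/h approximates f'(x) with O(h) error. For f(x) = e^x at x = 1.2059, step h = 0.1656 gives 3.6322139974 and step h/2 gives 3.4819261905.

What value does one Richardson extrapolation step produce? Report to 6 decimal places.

3.331638

r = 1, so 2^r = 2.
A(h/2) − A(h) = 3.4819261905 − 3.6322139974 = -0.1502878069
Divide by 2^1 − 1 = 1: (-0.1502878069)/1 = -0.1502878069
R = 3.4819261905 − 0.1502878069 = 3.3316383836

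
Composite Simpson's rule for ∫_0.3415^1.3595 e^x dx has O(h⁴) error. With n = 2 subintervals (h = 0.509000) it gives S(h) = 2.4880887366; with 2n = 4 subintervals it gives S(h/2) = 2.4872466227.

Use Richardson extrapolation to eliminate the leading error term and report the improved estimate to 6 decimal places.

2.487190

r = 4: numerator weight 16, denominator 15.
A(h/2) − A(h) = 2.4872466227 − 2.4880887366 = -0.0008421139
Divide by 2^4 − 1 = 15: (-0.0008421139)/15 = -0.0000561409
R = A(h/2) + (A(h/2) − A(h))/15 = 2.4872466227 − 0.0000561409 = 2.4871904818
Shift from A(h/2): −0.0000561409.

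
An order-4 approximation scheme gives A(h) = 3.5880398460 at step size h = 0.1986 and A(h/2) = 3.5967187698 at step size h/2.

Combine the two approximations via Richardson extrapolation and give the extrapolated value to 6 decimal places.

3.597297

r = 4: numerator weight 16, denominator 15.
Numerator 16·A(h/2) − A(h) = 16·3.5967187698 − 3.5880398460 = 53.9594604708
Divide by 2^4 − 1 = 15.
Extrapolated: 53.9594604708 / 15 = 3.5972973647
Shift from A(h/2): +0.0005785949.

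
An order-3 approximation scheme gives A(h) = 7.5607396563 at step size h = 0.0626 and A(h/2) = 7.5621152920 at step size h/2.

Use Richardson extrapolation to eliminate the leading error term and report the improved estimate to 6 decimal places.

Order 3 gives 2^r = 8 and 2^r − 1 = 7.
Numerator 8 × A(h/2) − A(h) = 8 × 7.5621152920 − 7.5607396563 = 52.9361826797
Divide by 2^3 − 1 = 7.
(8 × 7.5621152920 − 7.5607396563)/(8 − 1) = 7.5623118114

7.562312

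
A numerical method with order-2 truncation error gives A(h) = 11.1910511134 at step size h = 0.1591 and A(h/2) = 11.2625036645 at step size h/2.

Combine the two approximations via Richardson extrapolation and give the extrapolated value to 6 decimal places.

Method order is 2; weight 2^2 = 4.
2^2 × A(h/2) = 45.0500146580; minus A(h) gives 33.8589635446.
Divide by 2^2 − 1 = 3.
Extrapolated: 33.8589635446 / 3 = 11.2863211815
Shift from A(h/2): +0.0238175170.

11.286321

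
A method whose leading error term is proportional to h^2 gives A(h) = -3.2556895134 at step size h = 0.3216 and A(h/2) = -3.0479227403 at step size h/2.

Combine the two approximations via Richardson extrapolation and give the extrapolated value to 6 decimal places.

Order 2 gives 2^r = 4 and 2^r − 1 = 3.
4×(-3.0479227403) = -12.1916909612; subtract (-3.2556895134) → -8.9360014478
Extrapolated: (-8.9360014478) / 3 = -2.9786671493

-2.978667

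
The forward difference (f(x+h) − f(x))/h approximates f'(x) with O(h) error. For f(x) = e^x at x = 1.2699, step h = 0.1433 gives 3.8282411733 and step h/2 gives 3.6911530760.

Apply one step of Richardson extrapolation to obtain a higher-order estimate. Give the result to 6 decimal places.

3.554065

Leading term ∝ h^1; use weight 2 = 2^1.
2·3.6911530760 = 7.3823061520; 7.3823061520 − 3.8282411733 = 3.5540649787
(2·3.6911530760 − 3.8282411733)/(2 − 1) = 3.5540649787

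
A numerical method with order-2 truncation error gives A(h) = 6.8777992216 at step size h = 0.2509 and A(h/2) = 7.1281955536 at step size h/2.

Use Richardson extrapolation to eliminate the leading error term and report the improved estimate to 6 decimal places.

7.211661

The method has order 2: 2^2 = 4.
Weighted: 28.5127822144 − 6.8777992216 = 21.6349829928
Denominator 4 − 1 = 3.
Extrapolated: 21.6349829928 / 3 = 7.2116609976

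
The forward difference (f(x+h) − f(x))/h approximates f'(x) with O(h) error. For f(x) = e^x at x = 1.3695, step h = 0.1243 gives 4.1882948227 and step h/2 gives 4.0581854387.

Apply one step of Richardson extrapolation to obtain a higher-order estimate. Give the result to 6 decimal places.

r = 1, so 2^r = 2.
2^1*A(h/2) = 8.1163708774; minus A(h) gives 3.9280760547.
(2*4.0581854387 − 4.1882948227)/(2 − 1) = 3.9280760547

3.928076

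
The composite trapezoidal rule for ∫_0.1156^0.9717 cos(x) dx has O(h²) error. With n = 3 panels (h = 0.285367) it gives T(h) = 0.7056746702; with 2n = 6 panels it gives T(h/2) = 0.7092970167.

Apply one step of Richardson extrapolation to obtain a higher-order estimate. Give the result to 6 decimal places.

0.710504

With r = 2 the leading error scales as h^2, so the weight is 2^2 = 4.
2^2*A(h/2) = 2.8371880668; minus A(h) gives 2.1315133966.
Denominator 4 − 1 = 3.
R = 2.1315133966/3 = 0.7105044655
Shift from A(h/2): +0.0012074488.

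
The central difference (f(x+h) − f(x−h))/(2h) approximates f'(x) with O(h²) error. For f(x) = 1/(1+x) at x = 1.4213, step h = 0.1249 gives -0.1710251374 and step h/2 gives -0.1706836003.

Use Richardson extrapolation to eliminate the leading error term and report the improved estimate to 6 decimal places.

r = 2, so 2^r = 4.
Numerator 4 × A(h/2) − A(h) = 4 × (-0.1706836003) − (-0.1710251374) = -0.5117092638
Denominator 4 − 1 = 3.
So the Richardson estimate is -0.1705697546.
Gap between inputs: 3.415e-04; correction applied: +0.0001138457.

-0.170570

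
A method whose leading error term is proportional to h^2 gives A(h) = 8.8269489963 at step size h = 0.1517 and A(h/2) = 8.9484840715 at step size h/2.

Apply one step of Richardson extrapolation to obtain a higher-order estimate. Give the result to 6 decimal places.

With r = 2 the leading error scales as h^2, so the weight is 2^2 = 4.
Difference of the inputs: 8.9484840715 − 8.8269489963 = 0.1215350752
Divide by 2^2 − 1 = 3: 0.1215350752/3 = 0.0405116917
R = 8.9484840715 + 0.0405116917 = 8.9889957632
Shift from A(h/2): +0.0405116917.

8.988996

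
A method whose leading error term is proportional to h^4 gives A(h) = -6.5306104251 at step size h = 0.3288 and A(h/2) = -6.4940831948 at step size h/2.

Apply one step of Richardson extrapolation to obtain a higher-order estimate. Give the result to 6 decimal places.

-6.491648

Order 4 gives 2^r = 16 and 2^r − 1 = 15.
Weighted: (-103.9053311168) − (-6.5306104251) = -97.3747206917
Denominator 16 − 1 = 15.
So the Richardson estimate is -6.4916480461.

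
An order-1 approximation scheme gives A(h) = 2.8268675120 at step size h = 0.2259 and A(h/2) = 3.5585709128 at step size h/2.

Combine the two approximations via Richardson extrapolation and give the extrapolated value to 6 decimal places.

4.290274

Error is O(h^1); halving h shrinks it by 2^1 = 2.
Top: 2(3.5585709128) − (2.8268675120) = 4.2902743136
(2·3.5585709128 − 2.8268675120)/(2 − 1) = 4.2902743136
Correction |R − A(h/2)| = 7.317e-01; gap |A(h/2) − A(h)| = 7.317e-01.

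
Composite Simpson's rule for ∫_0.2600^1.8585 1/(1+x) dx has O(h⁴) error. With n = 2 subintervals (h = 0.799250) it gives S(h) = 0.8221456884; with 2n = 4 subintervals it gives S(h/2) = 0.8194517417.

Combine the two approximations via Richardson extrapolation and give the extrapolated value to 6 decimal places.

With r = 4 the leading error scales as h^4, so the weight is 2^4 = 16.
2^4 × A(h/2) = 13.1112278672; minus A(h) gives 12.2890821788.
(16 × 0.8194517417 − 0.8221456884)/(16 − 1) = 0.8192721453
Correction |R − A(h/2)| = 1.796e-04; gap |A(h/2) − A(h)| = 2.694e-03.

0.819272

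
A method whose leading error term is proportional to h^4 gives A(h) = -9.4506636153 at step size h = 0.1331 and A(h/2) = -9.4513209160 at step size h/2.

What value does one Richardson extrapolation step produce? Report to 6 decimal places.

-9.451365

Leading term ∝ h^4; use weight 16 = 2^4.
16 × (-9.4513209160) = -151.2211346560; (-151.2211346560) − (-9.4506636153) = -141.7704710407
Divide by 2^4 − 1 = 15.
Extrapolated: (-141.7704710407) / 15 = -9.4513647360
Gap between inputs: 6.573e-04; correction applied: −0.0000438200.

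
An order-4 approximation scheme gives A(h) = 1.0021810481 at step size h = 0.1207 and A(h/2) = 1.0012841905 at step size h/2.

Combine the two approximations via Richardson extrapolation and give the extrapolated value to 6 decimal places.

1.001224

r = 4: numerator weight 16, denominator 15.
2^4×A(h/2) = 16.0205470480; minus A(h) gives 15.0183659999.
R = 15.0183659999/15 = 1.0012244000
Shift from A(h/2): −0.0000597905.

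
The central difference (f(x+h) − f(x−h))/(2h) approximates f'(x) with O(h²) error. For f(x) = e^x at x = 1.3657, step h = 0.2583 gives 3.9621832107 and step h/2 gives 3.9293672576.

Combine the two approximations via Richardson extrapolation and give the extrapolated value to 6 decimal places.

The method has order 2: 2^2 = 4.
2^2 × A(h/2) = 15.7174690304; minus A(h) gives 11.7552858197.
Divide by 2^2 − 1 = 3.
So the Richardson estimate is 3.9184286066.
Correction |R − A(h/2)| = 1.094e-02; gap |A(h/2) − A(h)| = 3.282e-02.

3.918429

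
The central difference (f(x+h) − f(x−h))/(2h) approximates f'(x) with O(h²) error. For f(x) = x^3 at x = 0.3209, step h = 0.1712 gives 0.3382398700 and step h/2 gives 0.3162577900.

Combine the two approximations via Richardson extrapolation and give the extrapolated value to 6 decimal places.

0.308930

Order 2 gives 2^r = 4 and 2^r − 1 = 3.
4×0.3162577900 − 0.3382398700 = 0.9267912900
Denominator 4 − 1 = 3.
So the Richardson estimate is 0.3089304300.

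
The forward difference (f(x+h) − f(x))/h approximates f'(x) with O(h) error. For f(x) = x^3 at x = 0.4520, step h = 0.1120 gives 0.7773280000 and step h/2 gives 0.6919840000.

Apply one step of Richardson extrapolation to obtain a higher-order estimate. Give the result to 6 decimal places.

r = 1: numerator weight 2, denominator 1.
Top: 2(0.6919840000) − (0.7773280000) = 0.6066400000
Divide by 2^1 − 1 = 1.
R = 0.6066400000/1 = 0.6066400000

0.606640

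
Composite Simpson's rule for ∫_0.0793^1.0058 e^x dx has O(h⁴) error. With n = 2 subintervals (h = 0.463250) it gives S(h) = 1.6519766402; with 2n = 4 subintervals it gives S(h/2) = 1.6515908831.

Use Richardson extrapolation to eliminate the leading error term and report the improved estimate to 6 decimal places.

Method order is 4; weight 2^4 = 16.
Top: 16(1.6515908831) − (1.6519766402) = 24.7734774894
Extrapolated: 24.7734774894 / 15 = 1.6515651660
Gap between inputs: 3.858e-04; correction applied: −0.0000257171.

1.651565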